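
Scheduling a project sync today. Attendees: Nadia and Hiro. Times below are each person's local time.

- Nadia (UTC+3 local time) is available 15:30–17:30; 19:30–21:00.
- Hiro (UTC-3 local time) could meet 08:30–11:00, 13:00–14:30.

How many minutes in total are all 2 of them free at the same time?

Nadia in UTC: 12:30-14:30, 16:30-18:00 (subtract 3h to convert from UTC+3).
Hiro in UTC: 11:30-14:00, 16:00-17:30 (add 3h to convert from UTC-3).
Nadia ∩ Hiro: 12:30-14:00, 16:30-17:30.
Summing the common windows: 90 + 60 = 150 minutes.

150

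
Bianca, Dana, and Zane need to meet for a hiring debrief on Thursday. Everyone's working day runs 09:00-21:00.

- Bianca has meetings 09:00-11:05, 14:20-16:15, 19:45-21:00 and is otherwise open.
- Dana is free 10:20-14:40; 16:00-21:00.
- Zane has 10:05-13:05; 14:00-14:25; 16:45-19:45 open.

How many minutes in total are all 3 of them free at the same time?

Bianca free: 11:05-14:20, 16:15-19:45 (invert busy blocks within the working day).
Dana free: 10:20-14:40, 16:00-21:00.
Zane free: 10:05-13:05, 14:00-14:25, 16:45-19:45.
Bianca ∩ Dana: 11:05-14:20, 16:15-19:45.
Bianca ∩ Dana ∩ Zane: 11:05-13:05, 14:00-14:20, 16:45-19:45.
Summing the common windows: 120 + 20 + 180 = 320 minutes.

320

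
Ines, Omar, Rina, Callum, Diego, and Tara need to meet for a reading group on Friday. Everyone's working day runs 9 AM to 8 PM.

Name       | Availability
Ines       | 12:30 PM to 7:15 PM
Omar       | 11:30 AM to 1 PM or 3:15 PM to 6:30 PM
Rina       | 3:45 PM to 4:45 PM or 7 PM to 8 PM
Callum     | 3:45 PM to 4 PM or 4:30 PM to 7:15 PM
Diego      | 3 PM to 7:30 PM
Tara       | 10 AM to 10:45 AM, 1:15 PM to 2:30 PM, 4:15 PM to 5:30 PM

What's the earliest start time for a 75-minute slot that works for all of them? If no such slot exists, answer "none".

none

Ines ∩ Omar: 12:30-13:00, 15:15-18:30.
Ines ∩ Omar ∩ Rina: 15:45-16:45.
Ines ∩ Omar ∩ Rina ∩ Callum: 15:45-16:00, 16:30-16:45.
Ines ∩ Omar ∩ Rina ∩ Callum ∩ Diego: 15:45-16:00, 16:30-16:45.
Ines ∩ Omar ∩ Rina ∩ Callum ∩ Diego ∩ Tara: 16:30-16:45.
Those are the intersection windows.
No common window is at least 75 minutes long.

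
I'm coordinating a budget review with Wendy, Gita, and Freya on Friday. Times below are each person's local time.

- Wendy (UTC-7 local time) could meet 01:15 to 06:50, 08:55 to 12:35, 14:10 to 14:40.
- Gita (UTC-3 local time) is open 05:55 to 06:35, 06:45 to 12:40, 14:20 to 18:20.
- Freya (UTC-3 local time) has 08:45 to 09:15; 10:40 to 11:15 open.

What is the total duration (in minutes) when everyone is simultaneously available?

40

Wendy in UTC: 08:15-13:50, 15:55-19:35, 21:10-21:40 (add 7h to convert from UTC-7).
Gita in UTC: 08:55-09:35, 09:45-15:40, 17:20-21:20 (add 3h to convert from UTC-3).
Freya in UTC: 11:45-12:15, 13:40-14:15 (add 3h to convert from UTC-3).
Wendy ∩ Gita: 08:55-09:35, 09:45-13:50, 17:20-19:35, 21:10-21:20.
Wendy ∩ Gita ∩ Freya: 11:45-12:15, 13:40-13:50.
Summing the common windows: 30 + 10 = 40 minutes.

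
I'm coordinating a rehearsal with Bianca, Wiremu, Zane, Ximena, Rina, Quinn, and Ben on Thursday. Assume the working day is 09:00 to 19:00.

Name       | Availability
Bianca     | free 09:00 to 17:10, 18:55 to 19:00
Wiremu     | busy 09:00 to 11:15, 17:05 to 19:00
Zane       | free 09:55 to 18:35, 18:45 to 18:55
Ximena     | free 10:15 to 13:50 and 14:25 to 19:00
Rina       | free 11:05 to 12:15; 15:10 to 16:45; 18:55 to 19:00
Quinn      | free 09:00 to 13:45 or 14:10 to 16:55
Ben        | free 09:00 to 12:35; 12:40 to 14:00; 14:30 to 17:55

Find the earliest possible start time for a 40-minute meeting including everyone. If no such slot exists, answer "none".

11:15

Bianca free: 09:00-17:10, 18:55-19:00.
Wiremu free: 11:15-17:05 (invert busy blocks within the working day).
Zane free: 09:55-18:35, 18:45-18:55.
Ximena free: 10:15-13:50, 14:25-19:00.
Rina free: 11:05-12:15, 15:10-16:45, 18:55-19:00.
Quinn free: 09:00-13:45, 14:10-16:55.
Ben free: 09:00-12:35, 12:40-14:00, 14:30-17:55.
Bianca ∩ Wiremu: 11:15-17:05.
Bianca ∩ Wiremu ∩ Zane: 11:15-17:05.
Bianca ∩ Wiremu ∩ Zane ∩ Ximena: 11:15-13:50, 14:25-17:05.
Bianca ∩ Wiremu ∩ Zane ∩ Ximena ∩ Rina: 11:15-12:15, 15:10-16:45.
Bianca ∩ Wiremu ∩ Zane ∩ Ximena ∩ Rina ∩ Quinn: 11:15-12:15, 15:10-16:45.
Bianca ∩ Wiremu ∩ Zane ∩ Ximena ∩ Rina ∩ Quinn ∩ Ben: 11:15-12:15, 15:10-16:45.
So the common availability across everyone is 11:15-12:15, 15:10-16:45.
The first common window of at least 40 minutes is 11:15-12:15, so the earliest start is 11:15.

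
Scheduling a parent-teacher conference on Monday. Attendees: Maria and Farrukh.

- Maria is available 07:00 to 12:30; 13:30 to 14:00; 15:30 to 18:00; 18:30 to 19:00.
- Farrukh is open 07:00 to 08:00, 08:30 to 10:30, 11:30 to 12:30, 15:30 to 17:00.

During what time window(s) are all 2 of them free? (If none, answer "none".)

07:00-08:00, 08:30-10:30, 11:30-12:30, 15:30-17:00

Maria ∩ Farrukh: 07:00-08:00, 08:30-10:30, 11:30-12:30, 15:30-17:00.
Those are the intersection windows.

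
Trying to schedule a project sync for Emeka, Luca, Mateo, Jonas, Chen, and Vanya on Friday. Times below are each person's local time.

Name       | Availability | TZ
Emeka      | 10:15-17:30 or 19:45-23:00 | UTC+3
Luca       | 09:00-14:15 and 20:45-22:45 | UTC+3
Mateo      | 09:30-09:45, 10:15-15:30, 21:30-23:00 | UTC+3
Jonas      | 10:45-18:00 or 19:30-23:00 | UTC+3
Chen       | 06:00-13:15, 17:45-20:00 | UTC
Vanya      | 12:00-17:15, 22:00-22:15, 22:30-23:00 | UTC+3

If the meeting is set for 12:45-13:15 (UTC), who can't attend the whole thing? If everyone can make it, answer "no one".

Luca, Mateo

Emeka in UTC: 07:15-14:30, 16:45-20:00 (subtract 3h to convert from UTC+3).
Luca in UTC: 06:00-11:15, 17:45-19:45 (subtract 3h to convert from UTC+3).
Mateo in UTC: 06:30-06:45, 07:15-12:30, 18:30-20:00 (subtract 3h to convert from UTC+3).
Jonas in UTC: 07:45-15:00, 16:30-20:00 (subtract 3h to convert from UTC+3).
Chen in UTC: 06:00-13:15, 17:45-20:00.
Vanya in UTC: 09:00-14:15, 19:00-19:15, 19:30-20:00 (subtract 3h to convert from UTC+3).
Emeka: free for 12:45-13:15. Luca: not fully free for 12:45-13:15. Mateo: not fully free for 12:45-13:15. Jonas: free for 12:45-13:15. Chen: free for 12:45-13:15. Vanya: free for 12:45-13:15.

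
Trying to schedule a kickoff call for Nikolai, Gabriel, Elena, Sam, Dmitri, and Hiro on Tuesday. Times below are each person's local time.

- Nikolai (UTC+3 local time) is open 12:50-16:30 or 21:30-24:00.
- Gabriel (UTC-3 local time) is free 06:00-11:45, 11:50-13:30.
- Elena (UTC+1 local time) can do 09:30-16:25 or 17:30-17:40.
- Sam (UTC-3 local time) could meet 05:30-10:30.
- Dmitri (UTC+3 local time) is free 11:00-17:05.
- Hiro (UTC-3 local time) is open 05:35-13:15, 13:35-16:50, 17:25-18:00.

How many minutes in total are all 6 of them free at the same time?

220

Nikolai in UTC: 09:50-13:30, 18:30-21:00 (subtract 3h to convert from UTC+3).
Gabriel in UTC: 09:00-14:45, 14:50-16:30 (add 3h to convert from UTC-3).
Elena in UTC: 08:30-15:25, 16:30-16:40 (subtract 1h to convert from UTC+1).
Sam in UTC: 08:30-13:30 (add 3h to convert from UTC-3).
Dmitri in UTC: 08:00-14:05 (subtract 3h to convert from UTC+3).
Hiro in UTC: 08:35-16:15, 16:35-19:50, 20:25-21:00 (add 3h to convert from UTC-3).
Nikolai ∩ Gabriel: 09:50-13:30.
Nikolai ∩ Gabriel ∩ Elena: 09:50-13:30.
Nikolai ∩ Gabriel ∩ Elena ∩ Sam: 09:50-13:30.
Nikolai ∩ Gabriel ∩ Elena ∩ Sam ∩ Dmitri: 09:50-13:30.
Nikolai ∩ Gabriel ∩ Elena ∩ Sam ∩ Dmitri ∩ Hiro: 09:50-13:30.
That's a single block of 220 minutes.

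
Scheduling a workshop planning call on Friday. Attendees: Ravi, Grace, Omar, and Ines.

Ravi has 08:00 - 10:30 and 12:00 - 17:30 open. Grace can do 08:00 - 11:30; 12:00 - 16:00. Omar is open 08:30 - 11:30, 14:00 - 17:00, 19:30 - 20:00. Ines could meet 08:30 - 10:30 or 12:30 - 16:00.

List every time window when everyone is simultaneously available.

08:30-10:30, 14:00-16:00

Ravi ∩ Grace: 08:00-10:30, 12:00-16:00.
Ravi ∩ Grace ∩ Omar: 08:30-10:30, 14:00-16:00.
Ravi ∩ Grace ∩ Omar ∩ Ines: 08:30-10:30, 14:00-16:00.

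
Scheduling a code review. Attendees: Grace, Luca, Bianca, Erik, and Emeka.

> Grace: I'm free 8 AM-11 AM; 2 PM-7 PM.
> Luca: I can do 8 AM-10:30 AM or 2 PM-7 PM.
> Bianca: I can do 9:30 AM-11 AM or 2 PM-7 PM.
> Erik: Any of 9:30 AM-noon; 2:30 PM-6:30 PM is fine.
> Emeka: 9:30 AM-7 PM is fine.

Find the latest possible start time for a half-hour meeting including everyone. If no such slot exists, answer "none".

Grace ∩ Luca: 08:00-10:30, 14:00-19:00.
Grace ∩ Luca ∩ Bianca: 09:30-10:30, 14:00-19:00.
Grace ∩ Luca ∩ Bianca ∩ Erik: 09:30-10:30, 14:30-18:30.
Grace ∩ Luca ∩ Bianca ∩ Erik ∩ Emeka: 09:30-10:30, 14:30-18:30.
Those are the intersection windows.
The last common window of at least 30 minutes is 14:30-18:30; a 30-minute meeting can start as late as 18:00 and still end by 18:30.

18:00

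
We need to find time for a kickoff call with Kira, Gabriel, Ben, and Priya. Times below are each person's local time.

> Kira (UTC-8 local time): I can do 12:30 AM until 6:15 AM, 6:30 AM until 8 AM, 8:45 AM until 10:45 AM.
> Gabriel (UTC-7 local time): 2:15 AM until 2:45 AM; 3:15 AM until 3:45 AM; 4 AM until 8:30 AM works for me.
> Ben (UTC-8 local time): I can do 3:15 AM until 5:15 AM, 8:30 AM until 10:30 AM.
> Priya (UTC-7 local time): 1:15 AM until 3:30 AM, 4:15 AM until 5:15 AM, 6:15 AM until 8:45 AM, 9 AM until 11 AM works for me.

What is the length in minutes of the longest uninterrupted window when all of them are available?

Kira in UTC: 08:30-14:15, 14:30-16:00, 16:45-18:45 (add 8h to convert from UTC-8).
Gabriel in UTC: 09:15-09:45, 10:15-10:45, 11:00-15:30 (add 7h to convert from UTC-7).
Ben in UTC: 11:15-13:15, 16:30-18:30 (add 8h to convert from UTC-8).
Priya in UTC: 08:15-10:30, 11:15-12:15, 13:15-15:45, 16:00-18:00 (add 7h to convert from UTC-7).
Kira ∩ Gabriel: 09:15-09:45, 10:15-10:45, 11:00-14:15, 14:30-15:30.
Kira ∩ Gabriel ∩ Ben: 11:15-13:15.
Kira ∩ Gabriel ∩ Ben ∩ Priya: 11:15-12:15.
So the common availability across everyone is 11:15-12:15.
The longest is 11:15-12:15 at 60 minutes.

60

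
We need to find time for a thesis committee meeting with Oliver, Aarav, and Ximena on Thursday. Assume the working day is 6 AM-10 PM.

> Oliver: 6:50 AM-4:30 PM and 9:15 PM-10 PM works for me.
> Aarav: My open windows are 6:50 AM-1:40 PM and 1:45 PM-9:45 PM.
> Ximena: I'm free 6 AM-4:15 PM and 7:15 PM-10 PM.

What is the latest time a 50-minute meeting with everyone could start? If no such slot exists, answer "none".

15:25

Oliver ∩ Aarav: 06:50-13:40, 13:45-16:30, 21:15-21:45.
Oliver ∩ Aarav ∩ Ximena: 06:50-13:40, 13:45-16:15, 21:15-21:45.
The last common window of at least 50 minutes is 13:45-16:15; a 50-minute meeting can start as late as 15:25 and still end by 16:15.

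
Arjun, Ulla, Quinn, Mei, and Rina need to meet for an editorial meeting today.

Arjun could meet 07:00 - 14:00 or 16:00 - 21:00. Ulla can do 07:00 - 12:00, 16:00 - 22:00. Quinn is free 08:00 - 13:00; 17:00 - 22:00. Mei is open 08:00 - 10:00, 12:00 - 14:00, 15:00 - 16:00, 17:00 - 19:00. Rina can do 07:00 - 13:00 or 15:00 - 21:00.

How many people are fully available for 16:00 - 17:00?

3

Arjun, Ulla, and Rina can make the full 16:00-17:00 slot — that's 3.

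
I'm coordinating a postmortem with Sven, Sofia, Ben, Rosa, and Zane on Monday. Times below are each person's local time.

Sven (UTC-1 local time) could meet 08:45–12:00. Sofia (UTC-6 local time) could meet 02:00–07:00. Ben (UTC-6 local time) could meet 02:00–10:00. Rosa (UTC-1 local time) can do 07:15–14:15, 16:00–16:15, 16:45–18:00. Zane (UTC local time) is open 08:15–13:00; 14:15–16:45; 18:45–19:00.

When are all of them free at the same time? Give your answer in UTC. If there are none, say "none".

09:45-13:00

Sven in UTC: 09:45-13:00 (add 1h to convert from UTC-1).
Sofia in UTC: 08:00-13:00 (add 6h to convert from UTC-6).
Ben in UTC: 08:00-16:00 (add 6h to convert from UTC-6).
Rosa in UTC: 08:15-15:15, 17:00-17:15, 17:45-19:00 (add 1h to convert from UTC-1).
Zane in UTC: 08:15-13:00, 14:15-16:45, 18:45-19:00.
Sven ∩ Sofia: 09:45-13:00.
Sven ∩ Sofia ∩ Ben: 09:45-13:00.
Sven ∩ Sofia ∩ Ben ∩ Rosa: 09:45-13:00.
Sven ∩ Sofia ∩ Ben ∩ Rosa ∩ Zane: 09:45-13:00.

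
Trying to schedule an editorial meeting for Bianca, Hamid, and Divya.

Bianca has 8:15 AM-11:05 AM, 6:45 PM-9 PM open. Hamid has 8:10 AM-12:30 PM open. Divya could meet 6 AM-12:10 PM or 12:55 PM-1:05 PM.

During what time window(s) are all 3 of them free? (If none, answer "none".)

Bianca ∩ Hamid: 08:15-11:05.
Bianca ∩ Hamid ∩ Divya: 08:15-11:05.
Those are the intersection windows.

08:15-11:05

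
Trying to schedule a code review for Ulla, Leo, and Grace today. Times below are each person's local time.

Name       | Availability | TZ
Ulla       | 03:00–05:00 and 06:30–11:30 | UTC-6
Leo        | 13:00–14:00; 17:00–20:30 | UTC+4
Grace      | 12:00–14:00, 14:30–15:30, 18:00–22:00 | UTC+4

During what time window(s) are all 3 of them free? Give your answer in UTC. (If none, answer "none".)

Ulla in UTC: 09:00-11:00, 12:30-17:30 (add 6h to convert from UTC-6).
Leo in UTC: 09:00-10:00, 13:00-16:30 (subtract 4h to convert from UTC+4).
Grace in UTC: 08:00-10:00, 10:30-11:30, 14:00-18:00 (subtract 4h to convert from UTC+4).
Ulla ∩ Leo: 09:00-10:00, 13:00-16:30.
Ulla ∩ Leo ∩ Grace: 09:00-10:00, 14:00-16:30.

09:00-10:00, 14:00-16:30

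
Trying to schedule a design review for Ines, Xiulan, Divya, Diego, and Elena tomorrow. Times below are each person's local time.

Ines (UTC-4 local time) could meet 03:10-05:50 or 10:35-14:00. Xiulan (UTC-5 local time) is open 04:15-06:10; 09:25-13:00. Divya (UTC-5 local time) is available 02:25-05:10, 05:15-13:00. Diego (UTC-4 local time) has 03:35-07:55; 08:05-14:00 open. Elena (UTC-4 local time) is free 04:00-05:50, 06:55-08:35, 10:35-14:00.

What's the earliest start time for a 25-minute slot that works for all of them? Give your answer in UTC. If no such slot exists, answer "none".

09:15

Ines in UTC: 07:10-09:50, 14:35-18:00 (add 4h to convert from UTC-4).
Xiulan in UTC: 09:15-11:10, 14:25-18:00 (add 5h to convert from UTC-5).
Divya in UTC: 07:25-10:10, 10:15-18:00 (add 5h to convert from UTC-5).
Diego in UTC: 07:35-11:55, 12:05-18:00 (add 4h to convert from UTC-4).
Elena in UTC: 08:00-09:50, 10:55-12:35, 14:35-18:00 (add 4h to convert from UTC-4).
Ines ∩ Xiulan: 09:15-09:50, 14:35-18:00.
Ines ∩ Xiulan ∩ Divya: 09:15-09:50, 14:35-18:00.
Ines ∩ Xiulan ∩ Divya ∩ Diego: 09:15-09:50, 14:35-18:00.
Ines ∩ Xiulan ∩ Divya ∩ Diego ∩ Elena: 09:15-09:50, 14:35-18:00.
Those are the intersection windows.
The first common window of at least 25 minutes is 09:15-09:50, so the earliest start is 09:15.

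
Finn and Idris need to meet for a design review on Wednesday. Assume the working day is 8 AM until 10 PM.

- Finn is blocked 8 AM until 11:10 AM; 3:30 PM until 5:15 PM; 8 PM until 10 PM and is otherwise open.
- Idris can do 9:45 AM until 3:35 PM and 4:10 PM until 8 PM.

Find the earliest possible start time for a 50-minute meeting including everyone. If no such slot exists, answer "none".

11:10

Finn free: 11:10-15:30, 17:15-20:00 (invert busy blocks within the working day).
Idris free: 09:45-15:35, 16:10-20:00.
Finn ∩ Idris: 11:10-15:30, 17:15-20:00.
The first common window of at least 50 minutes is 11:10-15:30, so the earliest start is 11:10.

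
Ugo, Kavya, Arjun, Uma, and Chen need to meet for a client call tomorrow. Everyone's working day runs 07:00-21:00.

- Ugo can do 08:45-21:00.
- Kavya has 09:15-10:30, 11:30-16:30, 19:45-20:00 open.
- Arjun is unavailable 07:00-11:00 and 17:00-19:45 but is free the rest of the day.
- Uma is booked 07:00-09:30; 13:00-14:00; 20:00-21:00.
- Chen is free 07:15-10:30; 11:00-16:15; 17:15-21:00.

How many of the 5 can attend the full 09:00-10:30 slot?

Ugo free: 08:45-21:00.
Kavya free: 09:15-10:30, 11:30-16:30, 19:45-20:00.
Arjun free: 11:00-17:00, 19:45-21:00 (invert busy blocks within the working day).
Uma free: 09:30-13:00, 14:00-20:00 (invert busy blocks within the working day).
Chen free: 07:15-10:30, 11:00-16:15, 17:15-21:00.
Ugo and Chen can make the full 09:00-10:30 slot — that's 2.

2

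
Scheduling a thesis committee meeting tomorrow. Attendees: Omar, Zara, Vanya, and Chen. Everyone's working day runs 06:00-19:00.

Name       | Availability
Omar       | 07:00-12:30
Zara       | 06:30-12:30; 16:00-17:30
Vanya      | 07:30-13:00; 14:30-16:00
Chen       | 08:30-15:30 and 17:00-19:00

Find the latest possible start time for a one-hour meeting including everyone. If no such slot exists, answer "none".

Omar ∩ Zara: 07:00-12:30.
Omar ∩ Zara ∩ Vanya: 07:30-12:30.
Omar ∩ Zara ∩ Vanya ∩ Chen: 08:30-12:30.
Those are the intersection windows.
The last common window of at least 60 minutes is 08:30-12:30; a 60-minute meeting can start as late as 11:30 and still end by 12:30.

11:30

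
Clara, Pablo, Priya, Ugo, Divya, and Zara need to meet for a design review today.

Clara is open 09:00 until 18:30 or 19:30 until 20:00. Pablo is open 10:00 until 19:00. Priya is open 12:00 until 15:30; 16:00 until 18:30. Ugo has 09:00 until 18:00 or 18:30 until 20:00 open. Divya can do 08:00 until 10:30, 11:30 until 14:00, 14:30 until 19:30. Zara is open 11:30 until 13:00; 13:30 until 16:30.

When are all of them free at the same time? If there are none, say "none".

12:00-13:00, 13:30-14:00, 14:30-15:30, 16:00-16:30

Clara ∩ Pablo: 10:00-18:30.
Clara ∩ Pablo ∩ Priya: 12:00-15:30, 16:00-18:30.
Clara ∩ Pablo ∩ Priya ∩ Ugo: 12:00-15:30, 16:00-18:00.
Clara ∩ Pablo ∩ Priya ∩ Ugo ∩ Divya: 12:00-14:00, 14:30-15:30, 16:00-18:00.
Clara ∩ Pablo ∩ Priya ∩ Ugo ∩ Divya ∩ Zara: 12:00-13:00, 13:30-14:00, 14:30-15:30, 16:00-16:30.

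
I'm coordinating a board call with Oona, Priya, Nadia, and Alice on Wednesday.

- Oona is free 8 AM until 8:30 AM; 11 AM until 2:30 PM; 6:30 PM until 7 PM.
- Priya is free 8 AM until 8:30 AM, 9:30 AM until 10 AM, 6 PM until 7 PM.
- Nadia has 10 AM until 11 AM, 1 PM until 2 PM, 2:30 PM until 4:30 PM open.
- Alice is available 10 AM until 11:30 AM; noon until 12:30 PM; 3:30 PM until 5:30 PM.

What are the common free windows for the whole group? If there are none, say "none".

none

Oona ∩ Priya: 08:00-08:30, 18:30-19:00.
Oona ∩ Priya ∩ Nadia: ∅.
Oona ∩ Priya ∩ Nadia ∩ Alice: ∅.
There is no time when everyone is free.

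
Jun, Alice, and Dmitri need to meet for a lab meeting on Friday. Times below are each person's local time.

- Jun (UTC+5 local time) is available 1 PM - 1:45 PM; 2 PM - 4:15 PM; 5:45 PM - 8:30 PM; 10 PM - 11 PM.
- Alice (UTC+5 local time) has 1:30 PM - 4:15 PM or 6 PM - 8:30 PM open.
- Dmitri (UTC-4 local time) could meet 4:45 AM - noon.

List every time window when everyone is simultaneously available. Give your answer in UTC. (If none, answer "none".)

09:00-11:15, 13:00-15:30

Jun in UTC: 08:00-08:45, 09:00-11:15, 12:45-15:30, 17:00-18:00 (subtract 5h to convert from UTC+5).
Alice in UTC: 08:30-11:15, 13:00-15:30 (subtract 5h to convert from UTC+5).
Dmitri in UTC: 08:45-16:00 (add 4h to convert from UTC-4).
Jun ∩ Alice: 08:30-08:45, 09:00-11:15, 13:00-15:30.
Jun ∩ Alice ∩ Dmitri: 09:00-11:15, 13:00-15:30.
Those are the intersection windows.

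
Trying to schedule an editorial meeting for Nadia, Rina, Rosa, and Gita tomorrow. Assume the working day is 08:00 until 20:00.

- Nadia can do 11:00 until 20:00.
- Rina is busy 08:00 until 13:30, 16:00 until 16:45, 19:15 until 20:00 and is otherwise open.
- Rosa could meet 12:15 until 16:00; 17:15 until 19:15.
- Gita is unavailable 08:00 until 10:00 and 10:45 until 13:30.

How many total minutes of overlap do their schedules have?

270

Nadia free: 11:00-20:00.
Rina free: 13:30-16:00, 16:45-19:15 (invert busy blocks within the working day).
Rosa free: 12:15-16:00, 17:15-19:15.
Gita free: 10:00-10:45, 13:30-20:00 (invert busy blocks within the working day).
Nadia ∩ Rina: 13:30-16:00, 16:45-19:15.
Nadia ∩ Rina ∩ Rosa: 13:30-16:00, 17:15-19:15.
Nadia ∩ Rina ∩ Rosa ∩ Gita: 13:30-16:00, 17:15-19:15.
Summing the common windows: 150 + 120 = 270 minutes.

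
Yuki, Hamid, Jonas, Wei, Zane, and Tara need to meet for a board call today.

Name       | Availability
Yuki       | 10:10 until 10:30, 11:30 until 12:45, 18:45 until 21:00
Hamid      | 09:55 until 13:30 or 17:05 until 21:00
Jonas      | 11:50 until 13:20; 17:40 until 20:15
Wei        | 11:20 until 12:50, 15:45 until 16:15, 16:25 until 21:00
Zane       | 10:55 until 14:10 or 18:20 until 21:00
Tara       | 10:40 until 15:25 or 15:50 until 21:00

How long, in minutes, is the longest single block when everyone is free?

Yuki ∩ Hamid: 10:10-10:30, 11:30-12:45, 18:45-21:00.
Yuki ∩ Hamid ∩ Jonas: 11:50-12:45, 18:45-20:15.
Yuki ∩ Hamid ∩ Jonas ∩ Wei: 11:50-12:45, 18:45-20:15.
Yuki ∩ Hamid ∩ Jonas ∩ Wei ∩ Zane: 11:50-12:45, 18:45-20:15.
Yuki ∩ Hamid ∩ Jonas ∩ Wei ∩ Zane ∩ Tara: 11:50-12:45, 18:45-20:15.
The longest is 18:45-20:15 at 90 minutes.

90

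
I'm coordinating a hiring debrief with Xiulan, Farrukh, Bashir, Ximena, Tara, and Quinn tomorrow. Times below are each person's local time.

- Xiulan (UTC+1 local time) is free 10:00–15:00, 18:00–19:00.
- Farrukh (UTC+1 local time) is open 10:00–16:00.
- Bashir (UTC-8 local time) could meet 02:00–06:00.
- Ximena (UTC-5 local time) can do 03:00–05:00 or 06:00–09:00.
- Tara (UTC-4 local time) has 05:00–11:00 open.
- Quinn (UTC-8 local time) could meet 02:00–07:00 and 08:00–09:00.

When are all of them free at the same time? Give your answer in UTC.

11:00-14:00

Xiulan in UTC: 09:00-14:00, 17:00-18:00 (subtract 1h to convert from UTC+1).
Farrukh in UTC: 09:00-15:00 (subtract 1h to convert from UTC+1).
Bashir in UTC: 10:00-14:00 (add 8h to convert from UTC-8).
Ximena in UTC: 08:00-10:00, 11:00-14:00 (add 5h to convert from UTC-5).
Tara in UTC: 09:00-15:00 (add 4h to convert from UTC-4).
Quinn in UTC: 10:00-15:00, 16:00-17:00 (add 8h to convert from UTC-8).
Xiulan ∩ Farrukh: 09:00-14:00.
Xiulan ∩ Farrukh ∩ Bashir: 10:00-14:00.
Xiulan ∩ Farrukh ∩ Bashir ∩ Ximena: 11:00-14:00.
Xiulan ∩ Farrukh ∩ Bashir ∩ Ximena ∩ Tara: 11:00-14:00.
Xiulan ∩ Farrukh ∩ Bashir ∩ Ximena ∩ Tara ∩ Quinn: 11:00-14:00.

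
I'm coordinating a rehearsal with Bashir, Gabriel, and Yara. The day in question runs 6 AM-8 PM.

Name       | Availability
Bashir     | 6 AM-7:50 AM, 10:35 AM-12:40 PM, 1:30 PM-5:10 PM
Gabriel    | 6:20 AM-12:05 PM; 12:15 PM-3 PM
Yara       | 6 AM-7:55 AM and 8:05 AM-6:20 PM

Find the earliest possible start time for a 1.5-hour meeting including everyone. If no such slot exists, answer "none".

Bashir ∩ Gabriel: 06:20-07:50, 10:35-12:05, 12:15-12:40, 13:30-15:00.
Bashir ∩ Gabriel ∩ Yara: 06:20-07:50, 10:35-12:05, 12:15-12:40, 13:30-15:00.
The first common window of at least 90 minutes is 06:20-07:50, so the earliest start is 06:20.

06:20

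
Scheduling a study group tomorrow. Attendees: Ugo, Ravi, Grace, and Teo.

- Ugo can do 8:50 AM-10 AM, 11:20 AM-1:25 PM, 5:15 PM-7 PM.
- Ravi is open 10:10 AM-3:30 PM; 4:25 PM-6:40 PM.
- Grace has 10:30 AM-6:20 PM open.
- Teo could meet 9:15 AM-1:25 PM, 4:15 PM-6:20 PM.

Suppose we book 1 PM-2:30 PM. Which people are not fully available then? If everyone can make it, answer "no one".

Ugo: not fully free for 13:00-14:30. Ravi: free for 13:00-14:30. Grace: free for 13:00-14:30. Teo: not fully free for 13:00-14:30.

Teo, Ugo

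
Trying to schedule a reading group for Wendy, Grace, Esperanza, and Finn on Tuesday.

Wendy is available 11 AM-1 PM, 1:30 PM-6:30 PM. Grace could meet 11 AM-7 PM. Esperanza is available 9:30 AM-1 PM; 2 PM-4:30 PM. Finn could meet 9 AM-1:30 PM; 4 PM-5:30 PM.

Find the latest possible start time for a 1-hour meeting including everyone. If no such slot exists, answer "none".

Wendy ∩ Grace: 11:00-13:00, 13:30-18:30.
Wendy ∩ Grace ∩ Esperanza: 11:00-13:00, 14:00-16:30.
Wendy ∩ Grace ∩ Esperanza ∩ Finn: 11:00-13:00, 16:00-16:30.
So the common availability across everyone is 11:00-13:00, 16:00-16:30.
The last common window of at least 60 minutes is 11:00-13:00; a 60-minute meeting can start as late as 12:00 and still end by 13:00.

12:00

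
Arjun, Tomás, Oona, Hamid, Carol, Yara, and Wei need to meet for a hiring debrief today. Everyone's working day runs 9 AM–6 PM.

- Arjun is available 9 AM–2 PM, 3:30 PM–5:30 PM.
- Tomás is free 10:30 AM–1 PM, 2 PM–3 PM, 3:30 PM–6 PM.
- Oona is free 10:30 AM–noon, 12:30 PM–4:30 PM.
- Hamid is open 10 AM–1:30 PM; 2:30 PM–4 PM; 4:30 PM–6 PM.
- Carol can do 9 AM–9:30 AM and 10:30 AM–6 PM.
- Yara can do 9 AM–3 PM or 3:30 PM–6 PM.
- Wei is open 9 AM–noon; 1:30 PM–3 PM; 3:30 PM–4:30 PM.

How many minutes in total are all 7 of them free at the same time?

Arjun ∩ Tomás: 10:30-13:00, 15:30-17:30.
Arjun ∩ Tomás ∩ Oona: 10:30-12:00, 12:30-13:00, 15:30-16:30.
Arjun ∩ Tomás ∩ Oona ∩ Hamid: 10:30-12:00, 12:30-13:00, 15:30-16:00.
Arjun ∩ Tomás ∩ Oona ∩ Hamid ∩ Carol: 10:30-12:00, 12:30-13:00, 15:30-16:00.
Arjun ∩ Tomás ∩ Oona ∩ Hamid ∩ Carol ∩ Yara: 10:30-12:00, 12:30-13:00, 15:30-16:00.
Arjun ∩ Tomás ∩ Oona ∩ Hamid ∩ Carol ∩ Yara ∩ Wei: 10:30-12:00, 15:30-16:00.
So the common availability across everyone is 10:30-12:00, 15:30-16:00.
Summing the common windows: 90 + 30 = 120 minutes.

120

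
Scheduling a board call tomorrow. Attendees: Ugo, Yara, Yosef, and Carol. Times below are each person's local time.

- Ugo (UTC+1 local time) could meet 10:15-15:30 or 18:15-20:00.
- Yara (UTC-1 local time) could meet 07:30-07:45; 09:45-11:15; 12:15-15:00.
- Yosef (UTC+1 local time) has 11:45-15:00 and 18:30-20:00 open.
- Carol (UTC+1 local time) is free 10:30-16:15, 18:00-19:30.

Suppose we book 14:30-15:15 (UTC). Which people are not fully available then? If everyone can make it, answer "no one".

Ugo in UTC: 09:15-14:30, 17:15-19:00 (subtract 1h to convert from UTC+1).
Yara in UTC: 08:30-08:45, 10:45-12:15, 13:15-16:00 (add 1h to convert from UTC-1).
Yosef in UTC: 10:45-14:00, 17:30-19:00 (subtract 1h to convert from UTC+1).
Carol in UTC: 09:30-15:15, 17:00-18:30 (subtract 1h to convert from UTC+1).
Ugo: not fully free for 14:30-15:15. Yara: free for 14:30-15:15. Yosef: not fully free for 14:30-15:15. Carol: free for 14:30-15:15.

Ugo, Yosef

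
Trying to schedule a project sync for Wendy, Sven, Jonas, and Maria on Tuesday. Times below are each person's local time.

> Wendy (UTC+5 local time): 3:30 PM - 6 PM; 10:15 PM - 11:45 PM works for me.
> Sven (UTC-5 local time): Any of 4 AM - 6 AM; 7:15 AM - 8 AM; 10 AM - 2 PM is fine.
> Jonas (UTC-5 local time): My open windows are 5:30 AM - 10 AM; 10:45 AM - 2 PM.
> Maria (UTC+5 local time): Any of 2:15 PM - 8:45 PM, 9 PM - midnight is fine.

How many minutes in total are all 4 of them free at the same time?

165

Wendy in UTC: 10:30-13:00, 17:15-18:45 (subtract 5h to convert from UTC+5).
Sven in UTC: 09:00-11:00, 12:15-13:00, 15:00-19:00 (add 5h to convert from UTC-5).
Jonas in UTC: 10:30-15:00, 15:45-19:00 (add 5h to convert from UTC-5).
Maria in UTC: 09:15-15:45, 16:00-19:00 (subtract 5h to convert from UTC+5).
Wendy ∩ Sven: 10:30-11:00, 12:15-13:00, 17:15-18:45.
Wendy ∩ Sven ∩ Jonas: 10:30-11:00, 12:15-13:00, 17:15-18:45.
Wendy ∩ Sven ∩ Jonas ∩ Maria: 10:30-11:00, 12:15-13:00, 17:15-18:45.
So the common availability across everyone is 10:30-11:00, 12:15-13:00, 17:15-18:45.
Summing the common windows: 30 + 45 + 90 = 165 minutes.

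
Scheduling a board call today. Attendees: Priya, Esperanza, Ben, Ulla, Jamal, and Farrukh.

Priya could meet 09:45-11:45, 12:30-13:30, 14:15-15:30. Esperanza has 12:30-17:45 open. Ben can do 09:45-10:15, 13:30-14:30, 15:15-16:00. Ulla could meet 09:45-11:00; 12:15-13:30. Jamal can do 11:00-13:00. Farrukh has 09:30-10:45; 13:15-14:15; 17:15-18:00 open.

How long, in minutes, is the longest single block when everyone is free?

0

Priya ∩ Esperanza: 12:30-13:30, 14:15-15:30.
Priya ∩ Esperanza ∩ Ben: 14:15-14:30, 15:15-15:30.
Priya ∩ Esperanza ∩ Ben ∩ Ulla: ∅.
Priya ∩ Esperanza ∩ Ben ∩ Ulla ∩ Jamal: ∅.
Priya ∩ Esperanza ∩ Ben ∩ Ulla ∩ Jamal ∩ Farrukh: ∅.
There is no time when everyone is free.
No common window exists, so the longest block is 0 minutes.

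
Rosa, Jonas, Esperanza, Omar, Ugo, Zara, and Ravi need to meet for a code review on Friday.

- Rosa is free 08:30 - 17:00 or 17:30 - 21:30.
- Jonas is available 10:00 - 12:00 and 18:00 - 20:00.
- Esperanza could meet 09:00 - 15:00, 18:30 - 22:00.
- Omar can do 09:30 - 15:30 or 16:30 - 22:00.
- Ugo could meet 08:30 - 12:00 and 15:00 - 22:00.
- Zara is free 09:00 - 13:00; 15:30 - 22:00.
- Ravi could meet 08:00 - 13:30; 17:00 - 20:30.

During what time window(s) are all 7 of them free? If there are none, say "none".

Rosa ∩ Jonas: 10:00-12:00, 18:00-20:00.
Rosa ∩ Jonas ∩ Esperanza: 10:00-12:00, 18:30-20:00.
Rosa ∩ Jonas ∩ Esperanza ∩ Omar: 10:00-12:00, 18:30-20:00.
Rosa ∩ Jonas ∩ Esperanza ∩ Omar ∩ Ugo: 10:00-12:00, 18:30-20:00.
Rosa ∩ Jonas ∩ Esperanza ∩ Omar ∩ Ugo ∩ Zara: 10:00-12:00, 18:30-20:00.
Rosa ∩ Jonas ∩ Esperanza ∩ Omar ∩ Ugo ∩ Zara ∩ Ravi: 10:00-12:00, 18:30-20:00.

10:00-12:00, 18:30-20:00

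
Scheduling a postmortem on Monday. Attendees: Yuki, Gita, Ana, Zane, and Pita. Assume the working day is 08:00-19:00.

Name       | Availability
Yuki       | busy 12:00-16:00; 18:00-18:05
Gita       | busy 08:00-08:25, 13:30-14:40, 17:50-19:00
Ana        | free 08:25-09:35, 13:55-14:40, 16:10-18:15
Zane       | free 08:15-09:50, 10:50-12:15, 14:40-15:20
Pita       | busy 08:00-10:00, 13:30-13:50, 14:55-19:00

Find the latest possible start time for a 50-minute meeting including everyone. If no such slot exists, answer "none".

Yuki free: 08:00-12:00, 16:00-18:00, 18:05-19:00 (invert busy blocks within the working day).
Gita free: 08:25-13:30, 14:40-17:50 (invert busy blocks within the working day).
Ana free: 08:25-09:35, 13:55-14:40, 16:10-18:15.
Zane free: 08:15-09:50, 10:50-12:15, 14:40-15:20.
Pita free: 10:00-13:30, 13:50-14:55 (invert busy blocks within the working day).
Yuki ∩ Gita: 08:25-12:00, 16:00-17:50.
Yuki ∩ Gita ∩ Ana: 08:25-09:35, 16:10-17:50.
Yuki ∩ Gita ∩ Ana ∩ Zane: 08:25-09:35.
Yuki ∩ Gita ∩ Ana ∩ Zane ∩ Pita: ∅.
There is no time when everyone is free.
No common window is at least 50 minutes long.

none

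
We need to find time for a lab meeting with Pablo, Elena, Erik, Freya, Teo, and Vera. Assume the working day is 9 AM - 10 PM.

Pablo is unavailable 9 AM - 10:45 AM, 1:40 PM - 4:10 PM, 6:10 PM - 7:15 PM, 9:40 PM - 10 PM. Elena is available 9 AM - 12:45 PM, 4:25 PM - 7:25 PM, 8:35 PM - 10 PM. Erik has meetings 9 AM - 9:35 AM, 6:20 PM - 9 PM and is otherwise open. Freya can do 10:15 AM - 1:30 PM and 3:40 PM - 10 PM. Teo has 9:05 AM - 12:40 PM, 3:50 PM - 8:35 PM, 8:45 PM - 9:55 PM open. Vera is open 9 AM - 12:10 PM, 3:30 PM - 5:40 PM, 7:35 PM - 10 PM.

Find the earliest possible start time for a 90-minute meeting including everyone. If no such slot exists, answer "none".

Pablo free: 10:45-13:40, 16:10-18:10, 19:15-21:40 (invert busy blocks within the working day).
Elena free: 09:00-12:45, 16:25-19:25, 20:35-22:00.
Erik free: 09:35-18:20, 21:00-22:00 (invert busy blocks within the working day).
Freya free: 10:15-13:30, 15:40-22:00.
Teo free: 09:05-12:40, 15:50-20:35, 20:45-21:55.
Vera free: 09:00-12:10, 15:30-17:40, 19:35-22:00.
Pablo ∩ Elena: 10:45-12:45, 16:25-18:10, 19:15-19:25, 20:35-21:40.
Pablo ∩ Elena ∩ Erik: 10:45-12:45, 16:25-18:10, 21:00-21:40.
Pablo ∩ Elena ∩ Erik ∩ Freya: 10:45-12:45, 16:25-18:10, 21:00-21:40.
Pablo ∩ Elena ∩ Erik ∩ Freya ∩ Teo: 10:45-12:40, 16:25-18:10, 21:00-21:40.
Pablo ∩ Elena ∩ Erik ∩ Freya ∩ Teo ∩ Vera: 10:45-12:10, 16:25-17:40, 21:00-21:40.
No common window is at least 90 minutes long.

none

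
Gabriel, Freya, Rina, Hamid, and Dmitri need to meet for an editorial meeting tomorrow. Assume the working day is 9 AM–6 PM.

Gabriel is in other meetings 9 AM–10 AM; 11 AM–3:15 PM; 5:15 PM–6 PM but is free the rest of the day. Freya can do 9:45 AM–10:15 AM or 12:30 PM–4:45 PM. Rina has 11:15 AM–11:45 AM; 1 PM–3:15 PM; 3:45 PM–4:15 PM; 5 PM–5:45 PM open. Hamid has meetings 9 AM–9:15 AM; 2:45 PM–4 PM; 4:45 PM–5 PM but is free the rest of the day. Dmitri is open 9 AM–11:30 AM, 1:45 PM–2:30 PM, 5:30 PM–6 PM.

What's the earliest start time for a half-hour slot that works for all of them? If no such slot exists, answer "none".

Gabriel free: 10:00-11:00, 15:15-17:15 (invert busy blocks within the working day).
Freya free: 09:45-10:15, 12:30-16:45.
Rina free: 11:15-11:45, 13:00-15:15, 15:45-16:15, 17:00-17:45.
Hamid free: 09:15-14:45, 16:00-16:45, 17:00-18:00 (invert busy blocks within the working day).
Dmitri free: 09:00-11:30, 13:45-14:30, 17:30-18:00.
Gabriel ∩ Freya: 10:00-10:15, 15:15-16:45.
Gabriel ∩ Freya ∩ Rina: 15:45-16:15.
Gabriel ∩ Freya ∩ Rina ∩ Hamid: 16:00-16:15.
Gabriel ∩ Freya ∩ Rina ∩ Hamid ∩ Dmitri: ∅.
There is no time when everyone is free.
No common window is at least 30 minutes long.

none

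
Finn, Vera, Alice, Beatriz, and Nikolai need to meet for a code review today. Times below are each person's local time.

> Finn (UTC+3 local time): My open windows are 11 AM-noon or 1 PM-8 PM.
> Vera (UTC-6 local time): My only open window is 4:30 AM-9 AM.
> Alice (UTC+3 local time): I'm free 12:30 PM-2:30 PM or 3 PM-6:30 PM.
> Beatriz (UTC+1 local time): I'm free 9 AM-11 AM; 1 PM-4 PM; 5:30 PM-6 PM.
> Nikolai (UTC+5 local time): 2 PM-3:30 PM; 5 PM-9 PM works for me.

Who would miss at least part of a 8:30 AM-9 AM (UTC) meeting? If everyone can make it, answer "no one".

Alice, Nikolai, Vera

Finn in UTC: 08:00-09:00, 10:00-17:00 (subtract 3h to convert from UTC+3).
Vera in UTC: 10:30-15:00 (add 6h to convert from UTC-6).
Alice in UTC: 09:30-11:30, 12:00-15:30 (subtract 3h to convert from UTC+3).
Beatriz in UTC: 08:00-10:00, 12:00-15:00, 16:30-17:00 (subtract 1h to convert from UTC+1).
Nikolai in UTC: 09:00-10:30, 12:00-16:00 (subtract 5h to convert from UTC+5).
Finn: free for 08:30-09:00. Vera: not fully free for 08:30-09:00. Alice: not fully free for 08:30-09:00. Beatriz: free for 08:30-09:00. Nikolai: not fully free for 08:30-09:00.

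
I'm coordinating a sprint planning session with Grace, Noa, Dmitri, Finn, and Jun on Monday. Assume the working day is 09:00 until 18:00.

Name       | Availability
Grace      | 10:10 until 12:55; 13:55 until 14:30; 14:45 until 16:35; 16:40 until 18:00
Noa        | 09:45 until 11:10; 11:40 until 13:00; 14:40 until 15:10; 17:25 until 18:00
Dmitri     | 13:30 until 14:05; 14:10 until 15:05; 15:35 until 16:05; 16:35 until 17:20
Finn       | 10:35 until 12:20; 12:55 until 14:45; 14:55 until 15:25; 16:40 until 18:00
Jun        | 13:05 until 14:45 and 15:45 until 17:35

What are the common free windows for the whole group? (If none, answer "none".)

none

Grace ∩ Noa: 10:10-11:10, 11:40-12:55, 14:45-15:10, 17:25-18:00.
Grace ∩ Noa ∩ Dmitri: 14:45-15:05.
Grace ∩ Noa ∩ Dmitri ∩ Finn: 14:55-15:05.
Grace ∩ Noa ∩ Dmitri ∩ Finn ∩ Jun: ∅.
There is no time when everyone is free.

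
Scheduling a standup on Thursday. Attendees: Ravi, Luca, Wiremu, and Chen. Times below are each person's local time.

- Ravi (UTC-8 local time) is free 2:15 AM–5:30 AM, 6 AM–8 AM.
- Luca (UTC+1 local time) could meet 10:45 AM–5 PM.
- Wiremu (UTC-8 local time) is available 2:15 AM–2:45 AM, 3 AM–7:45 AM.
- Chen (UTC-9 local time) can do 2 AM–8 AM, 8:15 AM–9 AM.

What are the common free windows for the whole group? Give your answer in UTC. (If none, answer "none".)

Ravi in UTC: 10:15-13:30, 14:00-16:00 (add 8h to convert from UTC-8).
Luca in UTC: 09:45-16:00 (subtract 1h to convert from UTC+1).
Wiremu in UTC: 10:15-10:45, 11:00-15:45 (add 8h to convert from UTC-8).
Chen in UTC: 11:00-17:00, 17:15-18:00 (add 9h to convert from UTC-9).
Ravi ∩ Luca: 10:15-13:30, 14:00-16:00.
Ravi ∩ Luca ∩ Wiremu: 10:15-10:45, 11:00-13:30, 14:00-15:45.
Ravi ∩ Luca ∩ Wiremu ∩ Chen: 11:00-13:30, 14:00-15:45.
Those are the intersection windows.

11:00-13:30, 14:00-15:45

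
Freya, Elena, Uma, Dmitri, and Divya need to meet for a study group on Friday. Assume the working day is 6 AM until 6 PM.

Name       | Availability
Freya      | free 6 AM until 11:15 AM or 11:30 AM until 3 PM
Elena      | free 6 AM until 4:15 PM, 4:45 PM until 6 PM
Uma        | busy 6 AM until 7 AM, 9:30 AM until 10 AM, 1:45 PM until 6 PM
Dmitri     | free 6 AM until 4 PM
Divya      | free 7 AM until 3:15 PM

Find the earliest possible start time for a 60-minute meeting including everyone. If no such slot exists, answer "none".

Freya free: 06:00-11:15, 11:30-15:00.
Elena free: 06:00-16:15, 16:45-18:00.
Uma free: 07:00-09:30, 10:00-13:45 (invert busy blocks within the working day).
Dmitri free: 06:00-16:00.
Divya free: 07:00-15:15.
Freya ∩ Elena: 06:00-11:15, 11:30-15:00.
Freya ∩ Elena ∩ Uma: 07:00-09:30, 10:00-11:15, 11:30-13:45.
Freya ∩ Elena ∩ Uma ∩ Dmitri: 07:00-09:30, 10:00-11:15, 11:30-13:45.
Freya ∩ Elena ∩ Uma ∩ Dmitri ∩ Divya: 07:00-09:30, 10:00-11:15, 11:30-13:45.
So the common availability across everyone is 07:00-09:30, 10:00-11:15, 11:30-13:45.
The first common window of at least 60 minutes is 07:00-09:30, so the earliest start is 07:00.

07:00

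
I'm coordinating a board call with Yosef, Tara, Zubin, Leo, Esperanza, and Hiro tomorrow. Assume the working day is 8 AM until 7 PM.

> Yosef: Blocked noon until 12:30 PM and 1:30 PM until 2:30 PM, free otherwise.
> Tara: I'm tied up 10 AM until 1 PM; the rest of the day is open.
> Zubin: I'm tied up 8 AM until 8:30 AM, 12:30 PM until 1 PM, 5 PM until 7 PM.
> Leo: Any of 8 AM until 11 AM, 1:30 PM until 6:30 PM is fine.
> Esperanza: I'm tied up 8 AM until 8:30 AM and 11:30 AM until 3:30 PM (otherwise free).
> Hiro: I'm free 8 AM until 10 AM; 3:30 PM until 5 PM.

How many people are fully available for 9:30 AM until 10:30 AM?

Yosef free: 08:00-12:00, 12:30-13:30, 14:30-19:00 (invert busy blocks within the working day).
Tara free: 08:00-10:00, 13:00-19:00 (invert busy blocks within the working day).
Zubin free: 08:30-12:30, 13:00-17:00 (invert busy blocks within the working day).
Leo free: 08:00-11:00, 13:30-18:30.
Esperanza free: 08:30-11:30, 15:30-19:00 (invert busy blocks within the working day).
Hiro free: 08:00-10:00, 15:30-17:00.
Yosef, Zubin, Leo, and Esperanza can make the full 09:30-10:30 slot — that's 4.

4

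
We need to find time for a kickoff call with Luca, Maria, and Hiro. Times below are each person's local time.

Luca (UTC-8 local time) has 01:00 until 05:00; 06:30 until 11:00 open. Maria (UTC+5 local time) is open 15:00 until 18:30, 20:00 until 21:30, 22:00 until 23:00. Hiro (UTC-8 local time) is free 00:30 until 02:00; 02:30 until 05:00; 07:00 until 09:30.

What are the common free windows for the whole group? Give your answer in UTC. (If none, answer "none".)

Luca in UTC: 09:00-13:00, 14:30-19:00 (add 8h to convert from UTC-8).
Maria in UTC: 10:00-13:30, 15:00-16:30, 17:00-18:00 (subtract 5h to convert from UTC+5).
Hiro in UTC: 08:30-10:00, 10:30-13:00, 15:00-17:30 (add 8h to convert from UTC-8).
Luca ∩ Maria: 10:00-13:00, 15:00-16:30, 17:00-18:00.
Luca ∩ Maria ∩ Hiro: 10:30-13:00, 15:00-16:30, 17:00-17:30.
So the common availability across everyone is 10:30-13:00, 15:00-16:30, 17:00-17:30.

10:30-13:00, 15:00-16:30, 17:00-17:30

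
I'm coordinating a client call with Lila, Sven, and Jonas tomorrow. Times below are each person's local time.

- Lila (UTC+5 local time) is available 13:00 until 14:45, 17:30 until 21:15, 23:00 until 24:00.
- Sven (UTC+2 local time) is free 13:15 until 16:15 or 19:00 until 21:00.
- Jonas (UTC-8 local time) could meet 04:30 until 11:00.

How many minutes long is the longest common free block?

105

Lila in UTC: 08:00-09:45, 12:30-16:15, 18:00-19:00 (subtract 5h to convert from UTC+5).
Sven in UTC: 11:15-14:15, 17:00-19:00 (subtract 2h to convert from UTC+2).
Jonas in UTC: 12:30-19:00 (add 8h to convert from UTC-8).
Lila ∩ Sven: 12:30-14:15, 18:00-19:00.
Lila ∩ Sven ∩ Jonas: 12:30-14:15, 18:00-19:00.
Those are the intersection windows.
The longest is 12:30-14:15 at 105 minutes.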